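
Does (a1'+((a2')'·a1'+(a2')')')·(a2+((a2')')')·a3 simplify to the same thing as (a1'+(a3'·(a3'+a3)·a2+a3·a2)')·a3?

E1: (a1'+((a2')'·a1'+(a2')')')·(a2+((a2')')')·a3
    = (a1'+((a2')')')·(a2+((a2')')')·a3
    = (a1'+((a2')')')·(a2+a2')·a3
    = (a1'+a2')·(a2+a2')·a3
    = (a1'+a2')·a3
E2: (a1'+(a3'·(a3'+a3)·a2+a3·a2)')·a3
    = (a1'+(a3'·a2+a3·a2)')·a3
    = (a1'+a2')·a3
Both reduce to (a1'+a2')·a3, so they are equivalent.

Yes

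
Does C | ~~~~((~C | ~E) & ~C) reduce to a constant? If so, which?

yes, True

C | ~~~~((~C | ~E) & ~C)
= C | ~~((~C | ~E) & ~C)   — double negation
= C | (~C | ~E) & ~C   — double negation
= C | ~C   — absorption
= 1   — complement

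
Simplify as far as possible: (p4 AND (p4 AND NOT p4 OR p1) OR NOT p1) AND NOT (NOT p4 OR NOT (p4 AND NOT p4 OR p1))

(p4 AND (p4 AND NOT p4 OR p1) OR NOT p1) AND NOT (NOT p4 OR NOT (p4 AND NOT p4 OR p1))
= (p4 AND (p4 AND NOT p4 OR p1) OR NOT p1) AND p4 AND (p4 AND NOT p4 OR p1)
= p4 AND (p4 AND NOT p4 OR p1)
= p4 AND p1

p4 AND p1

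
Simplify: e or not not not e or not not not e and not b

True

e or not not not e or not not not e and not b
= e or not not not e   (absorption)
= e or not e   (double negation)
= True   (complement)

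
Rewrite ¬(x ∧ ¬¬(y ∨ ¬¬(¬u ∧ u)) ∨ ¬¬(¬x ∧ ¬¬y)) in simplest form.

¬(x ∧ ¬¬(y ∨ ¬¬(¬u ∧ u)) ∨ ¬¬(¬x ∧ ¬¬y))
= ¬(x ∧ ¬¬(y ∨ ¬¬(¬u ∧ u)) ∨ ¬x ∧ ¬¬y)
= ¬(x ∧ ¬¬(y ∨ ¬u ∧ u) ∨ ¬x ∧ ¬¬y)
= ¬(x ∧ ¬¬y ∨ ¬x ∧ ¬¬y)
= ¬¬¬y
= ¬y

¬y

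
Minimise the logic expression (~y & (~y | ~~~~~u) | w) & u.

(~y | w) & u

(~y & (~y | ~~~~~u) | w) & u
= (~y & (~y | ~~~u) | w) & u   — double negation
= (~y & (~y | ~u) | w) & u   — double negation
= (~y | w) & u   — absorption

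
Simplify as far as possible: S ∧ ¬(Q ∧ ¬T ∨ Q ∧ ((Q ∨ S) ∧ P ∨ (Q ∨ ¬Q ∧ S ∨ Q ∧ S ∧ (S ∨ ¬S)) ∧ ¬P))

S ∧ ¬(Q ∧ ¬T ∨ Q ∧ ((Q ∨ S) ∧ P ∨ (Q ∨ ¬Q ∧ S ∨ Q ∧ S ∧ (S ∨ ¬S)) ∧ ¬P))
= S ∧ ¬(Q ∧ ¬T ∨ Q ∧ ((Q ∨ S) ∧ P ∨ (Q ∨ ¬Q ∧ S ∨ Q ∧ S) ∧ ¬P))   [complement / identity]
= S ∧ ¬(Q ∧ ¬T ∨ Q ∧ ((Q ∨ S) ∧ P ∨ (Q ∨ S) ∧ ¬P))   [distribution]
= S ∧ ¬(Q ∧ ¬T ∨ Q ∧ (Q ∨ S))   [distribution]
= S ∧ ¬(Q ∧ ¬T ∨ Q)   [absorption]
= S ∧ ¬Q   [absorption]

S ∧ ¬Q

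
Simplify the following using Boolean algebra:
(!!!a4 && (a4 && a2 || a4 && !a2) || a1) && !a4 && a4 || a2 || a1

a2 || a1

(!!!a4 && (a4 && a2 || a4 && !a2) || a1) && !a4 && a4 || a2 || a1
= (!a4 && (a4 && a2 || a4 && !a2) || a1) && !a4 && a4 || a2 || a1   [double negation]
= (!a4 && a4 || a1) && !a4 && a4 || a2 || a1   [distribution]
= !a4 && a4 || a2 || a1   [absorption]
= a2 || a1   [complement / identity]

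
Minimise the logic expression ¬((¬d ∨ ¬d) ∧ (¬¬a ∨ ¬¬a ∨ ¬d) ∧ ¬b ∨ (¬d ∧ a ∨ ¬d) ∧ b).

¬((¬d ∨ ¬d) ∧ (¬¬a ∨ ¬¬a ∨ ¬d) ∧ ¬b ∨ (¬d ∧ a ∨ ¬d) ∧ b)
= ¬((¬d ∧ (¬¬a ∨ ¬¬a) ∨ ¬d) ∧ ¬b ∨ (¬d ∧ a ∨ ¬d) ∧ b)   [distribution]
= ¬((¬d ∧ ¬¬a ∨ ¬d) ∧ ¬b ∨ (¬d ∧ a ∨ ¬d) ∧ b)   [idempotence]
= ¬((¬d ∧ a ∨ ¬d) ∧ ¬b ∨ (¬d ∧ a ∨ ¬d) ∧ b)   [double negation]
= ¬(¬d ∧ a ∨ ¬d)   [distribution]
= ¬¬d   [absorption]
= d   [double negation]

d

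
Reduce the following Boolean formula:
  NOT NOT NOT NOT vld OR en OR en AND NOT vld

NOT NOT NOT NOT vld OR en OR en AND NOT vld
= NOT NOT vld OR en OR en AND NOT vld   (double negation)
= NOT NOT vld OR en   (absorption)
= vld OR en   (double negation)

vld OR en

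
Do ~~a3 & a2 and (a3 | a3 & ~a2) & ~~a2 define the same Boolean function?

E1: ~~a3 & a2
    = a3 & a2   — double negation
E2: (a3 | a3 & ~a2) & ~~a2
    = a3 & ~~a2   — absorption
    = a3 & a2   — double negation
Both reduce to a3 & a2, so they are equivalent.

Yes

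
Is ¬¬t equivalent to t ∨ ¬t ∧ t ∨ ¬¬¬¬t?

E1: ¬¬t
    = t   (double negation)
E2: t ∨ ¬t ∧ t ∨ ¬¬¬¬t
    = t ∨ ¬t ∧ t ∨ ¬¬t   (double negation)
    = t ∨ ¬t ∧ t ∨ t   (double negation)
    = t ∨ t   (complement / identity)
    = t   (idempotence)
Both reduce to t, so they are equivalent.

Yes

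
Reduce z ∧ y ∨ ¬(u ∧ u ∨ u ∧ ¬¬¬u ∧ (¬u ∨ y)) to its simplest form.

z ∧ y ∨ ¬(u ∧ u ∨ u ∧ ¬¬¬u ∧ (¬u ∨ y))
= z ∧ y ∨ ¬(u ∧ u ∨ u ∧ ¬u ∧ (¬u ∨ y))
= z ∧ y ∨ ¬(u ∧ u ∨ u ∧ ¬u)
= z ∧ y ∨ ¬u

z ∧ y ∨ ¬u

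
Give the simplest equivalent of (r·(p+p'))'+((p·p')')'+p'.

r'+p'

(r·(p+p'))'+((p·p')')'+p'
= (r·(p+p'))'+p·p'+p'
= r'+p·p'+p'
= r'+p'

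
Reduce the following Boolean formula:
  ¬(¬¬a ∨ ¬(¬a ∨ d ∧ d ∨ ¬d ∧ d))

¬a

¬(¬¬a ∨ ¬(¬a ∨ d ∧ d ∨ ¬d ∧ d))
= ¬a ∧ (¬a ∨ d ∧ d ∨ ¬d ∧ d)   (De Morgan)
= ¬a ∧ (¬a ∨ d)   (distribution)
= ¬a   (absorption)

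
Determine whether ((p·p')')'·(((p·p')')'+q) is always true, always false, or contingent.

always false

((p·p')')'·(((p·p')')'+q)
= ((p·p')')'
= p·p'
= 0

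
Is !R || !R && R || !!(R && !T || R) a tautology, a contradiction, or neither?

tautology

!R || !R && R || !!(R && !T || R)
= !R || !R && R || R && !T || R
= !R || !R && R || R
= !R || R
= true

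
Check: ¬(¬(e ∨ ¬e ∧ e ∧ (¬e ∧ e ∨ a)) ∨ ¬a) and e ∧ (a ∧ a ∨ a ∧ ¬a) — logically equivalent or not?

Yes

E1: ¬(¬(e ∨ ¬e ∧ e ∧ (¬e ∧ e ∨ a)) ∨ ¬a)
    = (e ∨ ¬e ∧ e ∧ (¬e ∧ e ∨ a)) ∧ a   [De Morgan]
    = (e ∨ ¬e ∧ e) ∧ a   [absorption]
    = e ∧ a   [complement / identity]
E2: e ∧ (a ∧ a ∨ a ∧ ¬a)
    = e ∧ a   [distribution]
Both reduce to e ∧ a, so they are equivalent.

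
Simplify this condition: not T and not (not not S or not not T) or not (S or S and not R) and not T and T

not S and not T

not T and not (not not S or not not T) or not (S or S and not R) and not T and T
= not T and not (not not S or not not T) or not S and not T and T   [absorption]
= not T and not S and not T or not S and not T and T   [De Morgan]
= not S and not T   [distribution]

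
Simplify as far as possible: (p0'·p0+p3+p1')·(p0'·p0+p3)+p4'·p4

p3

(p0'·p0+p3+p1')·(p0'·p0+p3)+p4'·p4
= p0'·p0+p3+p4'·p4   [absorption]
= p3+p4'·p4   [complement / identity]
= p3   [complement / identity]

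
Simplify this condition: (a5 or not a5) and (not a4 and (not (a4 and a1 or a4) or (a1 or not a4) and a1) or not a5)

not a4 or not a5

(a5 or not a5) and (not a4 and (not (a4 and a1 or a4) or (a1 or not a4) and a1) or not a5)
= (a5 or not a5) and (not a4 and (not a4 or (a1 or not a4) and a1) or not a5)
= not a4 and (not a4 or (a1 or not a4) and a1) or not a5
= not a4 and (not a4 or a1) or not a5
= not a4 or not a5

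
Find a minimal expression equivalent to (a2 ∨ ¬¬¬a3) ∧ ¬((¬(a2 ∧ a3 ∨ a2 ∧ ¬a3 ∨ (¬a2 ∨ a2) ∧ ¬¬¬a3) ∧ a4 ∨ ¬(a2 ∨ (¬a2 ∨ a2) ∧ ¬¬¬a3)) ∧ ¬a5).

a2 ∨ ¬a3

(a2 ∨ ¬¬¬a3) ∧ ¬((¬(a2 ∧ a3 ∨ a2 ∧ ¬a3 ∨ (¬a2 ∨ a2) ∧ ¬¬¬a3) ∧ a4 ∨ ¬(a2 ∨ (¬a2 ∨ a2) ∧ ¬¬¬a3)) ∧ ¬a5)
= (a2 ∨ ¬¬¬a3) ∧ ¬((¬(a2 ∨ (¬a2 ∨ a2) ∧ ¬¬¬a3) ∧ a4 ∨ ¬(a2 ∨ (¬a2 ∨ a2) ∧ ¬¬¬a3)) ∧ ¬a5)   (distribution)
= (a2 ∨ ¬¬¬a3) ∧ ¬(¬(a2 ∨ (¬a2 ∨ a2) ∧ ¬¬¬a3) ∧ ¬a5)   (absorption)
= (a2 ∨ ¬¬¬a3) ∧ (a2 ∨ (¬a2 ∨ a2) ∧ ¬¬¬a3 ∨ a5)   (De Morgan)
= (a2 ∨ ¬¬¬a3) ∧ (a2 ∨ ¬¬¬a3 ∨ a5)   (complement / identity)
= a2 ∨ ¬¬¬a3   (absorption)
= a2 ∨ ¬a3   (double negation)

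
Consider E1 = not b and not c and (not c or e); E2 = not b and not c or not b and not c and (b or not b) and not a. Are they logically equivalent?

Yes

E1: not b and not c and (not c or e)
    = not b and not c   [absorption]
E2: not b and not c or not b and not c and (b or not b) and not a
    = not b and not c or not b and not c and not a   [complement / identity]
    = not b and not c   [absorption]
Both reduce to not b and not c, so they are equivalent.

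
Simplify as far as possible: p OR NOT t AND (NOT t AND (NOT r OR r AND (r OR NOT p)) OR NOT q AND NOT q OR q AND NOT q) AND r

p OR NOT t AND (NOT t AND (NOT r OR r AND (r OR NOT p)) OR NOT q AND NOT q OR q AND NOT q) AND r
= p OR NOT t AND (NOT t AND (NOT r OR r) OR NOT q AND NOT q OR q AND NOT q) AND r
= p OR NOT t AND (NOT t AND (NOT r OR r) OR NOT q) AND r
= p OR NOT t AND (NOT t OR NOT q) AND r
= p OR NOT t AND r

p OR NOT t AND r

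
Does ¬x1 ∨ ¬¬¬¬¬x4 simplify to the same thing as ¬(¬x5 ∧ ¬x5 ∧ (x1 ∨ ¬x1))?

No

E1: ¬x1 ∨ ¬¬¬¬¬x4
    = ¬x1 ∨ ¬¬¬x4   — double negation
    = ¬x1 ∨ ¬x4   — double negation
E2: ¬(¬x5 ∧ ¬x5 ∧ (x1 ∨ ¬x1))
    = ¬(¬x5 ∧ ¬x5)   — complement / identity
    = ¬¬x5   — idempotence
    = x5   — double negation
These differ: at x1=0, x4=0, x5=0, E1 = 1 but E2 = 0.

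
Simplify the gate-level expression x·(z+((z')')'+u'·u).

x·(z+((z')')'+u'·u)
= x·(z+((z')')')   (complement / identity)
= x·(z+z')   (double negation)
= x   (complement / identity)

x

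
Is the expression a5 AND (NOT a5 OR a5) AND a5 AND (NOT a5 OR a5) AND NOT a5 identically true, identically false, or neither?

identically false

a5 AND (NOT a5 OR a5) AND a5 AND (NOT a5 OR a5) AND NOT a5
= a5 AND (NOT a5 OR a5) AND NOT a5
= a5 AND NOT a5
= FALSE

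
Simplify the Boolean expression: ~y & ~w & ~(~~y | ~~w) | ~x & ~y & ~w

~y & ~w & ~(~~y | ~~w) | ~x & ~y & ~w
= ~y & ~w & (~(~~y | ~~w) | ~x)   [distribution]
= ~y & ~w & (~y & ~w | ~x)   [De Morgan]
= ~y & ~w   [absorption]

~y & ~w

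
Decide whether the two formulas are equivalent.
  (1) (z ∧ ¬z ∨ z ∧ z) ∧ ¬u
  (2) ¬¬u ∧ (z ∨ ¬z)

E1: (z ∧ ¬z ∨ z ∧ z) ∧ ¬u
    = z ∧ ¬u   (distribution)
E2: ¬¬u ∧ (z ∨ ¬z)
    = ¬¬u   (complement / identity)
    = u   (double negation)
These differ: at u=1, z=0, E1 = 0 but E2 = 1.

No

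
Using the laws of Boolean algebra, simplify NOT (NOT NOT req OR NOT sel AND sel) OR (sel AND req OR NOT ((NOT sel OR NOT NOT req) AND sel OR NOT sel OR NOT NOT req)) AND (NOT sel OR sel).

NOT req OR sel

NOT (NOT NOT req OR NOT sel AND sel) OR (sel AND req OR NOT ((NOT sel OR NOT NOT req) AND sel OR NOT sel OR NOT NOT req)) AND (NOT sel OR sel)
= NOT (NOT NOT req OR NOT sel AND sel) OR (sel AND req OR NOT (NOT sel OR NOT NOT req)) AND (NOT sel OR sel)
= NOT NOT NOT req OR (sel AND req OR NOT (NOT sel OR NOT NOT req)) AND (NOT sel OR sel)
= NOT NOT NOT req OR sel AND req OR NOT (NOT sel OR NOT NOT req)
= NOT req OR sel AND req OR NOT (NOT sel OR NOT NOT req)
= NOT req OR sel AND req OR sel AND NOT req
= NOT req OR sel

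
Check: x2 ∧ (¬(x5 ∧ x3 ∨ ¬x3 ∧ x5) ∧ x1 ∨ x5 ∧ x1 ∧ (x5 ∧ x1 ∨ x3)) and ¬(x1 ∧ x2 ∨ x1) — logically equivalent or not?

E1: x2 ∧ (¬(x5 ∧ x3 ∨ ¬x3 ∧ x5) ∧ x1 ∨ x5 ∧ x1 ∧ (x5 ∧ x1 ∨ x3))
    = x2 ∧ (¬x5 ∧ x1 ∨ x5 ∧ x1 ∧ (x5 ∧ x1 ∨ x3))
    = x2 ∧ (¬x5 ∧ x1 ∨ x5 ∧ x1)
    = x2 ∧ x1
E2: ¬(x1 ∧ x2 ∨ x1)
    = ¬x1
These differ: at x1=0, x2=0, x3=1, x5=0, E1 = 0 but E2 = 1.

No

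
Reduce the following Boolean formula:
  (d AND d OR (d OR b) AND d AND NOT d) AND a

d AND a

(d AND d OR (d OR b) AND d AND NOT d) AND a
= (d AND d OR d AND NOT d) AND a   — absorption
= d AND a   — distribution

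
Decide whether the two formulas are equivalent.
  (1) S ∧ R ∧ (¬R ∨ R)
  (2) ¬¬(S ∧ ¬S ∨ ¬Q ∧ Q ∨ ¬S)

No

E1: S ∧ R ∧ (¬R ∨ R)
    = S ∧ R   — complement / identity
E2: ¬¬(S ∧ ¬S ∨ ¬Q ∧ Q ∨ ¬S)
    = ¬¬(S ∧ ¬S ∨ ¬S)   — complement / identity
    = ¬¬¬S   — complement / identity
    = ¬S   — double negation
These differ: at Q=0, R=1, S=0, E1 = 0 but E2 = 1.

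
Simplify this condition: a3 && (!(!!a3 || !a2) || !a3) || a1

a3 && (!(!!a3 || !a2) || !a3) || a1
= a3 && (!a3 && a2 || !a3) || a1   — De Morgan
= a3 && !a3 || a1   — absorption
= a1   — complement / identity

a1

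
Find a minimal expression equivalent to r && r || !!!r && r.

r

r && r || !!!r && r
= r && r || !r && r
= r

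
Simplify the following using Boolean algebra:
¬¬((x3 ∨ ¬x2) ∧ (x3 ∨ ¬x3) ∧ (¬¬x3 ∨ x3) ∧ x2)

x3 ∧ x2

¬¬((x3 ∨ ¬x2) ∧ (x3 ∨ ¬x3) ∧ (¬¬x3 ∨ x3) ∧ x2)
= ¬¬((x3 ∨ ¬x2) ∧ (¬¬x3 ∨ x3) ∧ x2)   — complement / identity
= ¬¬((x3 ∨ ¬x2) ∧ (x3 ∨ x3) ∧ x2)   — double negation
= ¬¬((x3 ∨ ¬x2) ∧ x3 ∧ x2)   — idempotence
= (x3 ∨ ¬x2) ∧ x3 ∧ x2   — double negation
= x3 ∧ x2   — absorption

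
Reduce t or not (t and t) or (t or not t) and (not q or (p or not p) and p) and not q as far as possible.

True

t or not (t and t) or (t or not t) and (not q or (p or not p) and p) and not q
= t or not (t and t) or (t or not t) and (not q or p) and not q   [complement / identity]
= t or not (t and t) or (t or not t) and not q   [absorption]
= t or not t or (t or not t) and not q   [idempotence]
= t or not t   [absorption]
= True   [complement]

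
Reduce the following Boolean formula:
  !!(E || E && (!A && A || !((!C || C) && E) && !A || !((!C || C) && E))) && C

!!(E || E && (!A && A || !((!C || C) && E) && !A || !((!C || C) && E))) && C
= !!(E || E && (!A && A || !((!C || C) && E))) && C   — absorption
= !!(E || E && (!A && A || !E)) && C   — complement / identity
= (E || E && (!A && A || !E)) && C   — double negation
= (E || E && !E) && C   — complement / identity
= E && C   — complement / identity

E && C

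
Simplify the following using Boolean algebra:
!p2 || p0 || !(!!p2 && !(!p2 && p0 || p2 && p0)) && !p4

!p2 || p0

!p2 || p0 || !(!!p2 && !(!p2 && p0 || p2 && p0)) && !p4
= !p2 || p0 || !(!!p2 && !p0) && !p4   [distribution]
= !p2 || p0 || (!p2 || p0) && !p4   [De Morgan]
= !p2 || p0   [absorption]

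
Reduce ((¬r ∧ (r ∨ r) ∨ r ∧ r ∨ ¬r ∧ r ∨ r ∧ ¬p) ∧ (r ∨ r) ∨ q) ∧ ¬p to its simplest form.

((¬r ∧ (r ∨ r) ∨ r ∧ r ∨ ¬r ∧ r ∨ r ∧ ¬p) ∧ (r ∨ r) ∨ q) ∧ ¬p
= ((¬r ∧ (r ∨ r) ∨ r ∧ r ∨ r ∧ ¬p) ∧ (r ∨ r) ∨ q) ∧ ¬p   (complement / identity)
= ((¬r ∧ (r ∨ r) ∨ r ∧ r ∨ r ∧ ¬p) ∧ r ∨ q) ∧ ¬p   (idempotence)
= ((¬r ∧ r ∨ r ∧ r ∨ r ∧ ¬p) ∧ r ∨ q) ∧ ¬p   (idempotence)
= ((r ∨ r ∧ ¬p) ∧ r ∨ q) ∧ ¬p   (distribution)
= (r ∧ r ∨ q) ∧ ¬p   (absorption)
= (r ∨ q) ∧ ¬p   (idempotence)

(r ∨ q) ∧ ¬p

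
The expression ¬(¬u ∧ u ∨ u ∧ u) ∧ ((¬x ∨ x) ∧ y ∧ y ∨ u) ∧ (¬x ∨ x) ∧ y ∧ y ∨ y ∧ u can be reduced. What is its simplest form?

¬(¬u ∧ u ∨ u ∧ u) ∧ ((¬x ∨ x) ∧ y ∧ y ∨ u) ∧ (¬x ∨ x) ∧ y ∧ y ∨ y ∧ u
= ¬(¬u ∧ u ∨ u ∧ u) ∧ (¬x ∨ x) ∧ y ∧ y ∨ y ∧ u
= ¬u ∧ (¬x ∨ x) ∧ y ∧ y ∨ y ∧ u
= ¬u ∧ y ∧ y ∨ y ∧ u
= ¬u ∧ y ∨ y ∧ u
= y

y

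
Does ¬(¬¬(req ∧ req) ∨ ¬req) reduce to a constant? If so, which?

yes, False

¬(¬¬(req ∧ req) ∨ ¬req)
= ¬(req ∧ req) ∧ req   [De Morgan]
= ¬req ∧ req   [idempotence]
= False   [complement]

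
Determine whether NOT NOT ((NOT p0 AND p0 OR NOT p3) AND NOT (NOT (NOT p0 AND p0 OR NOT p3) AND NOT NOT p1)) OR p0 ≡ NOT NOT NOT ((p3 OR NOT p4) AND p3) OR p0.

E1: NOT NOT ((NOT p0 AND p0 OR NOT p3) AND NOT (NOT (NOT p0 AND p0 OR NOT p3) AND NOT NOT p1)) OR p0
    = NOT NOT ((NOT p0 AND p0 OR NOT p3) AND (NOT p0 AND p0 OR NOT p3 OR NOT p1)) OR p0   [De Morgan]
    = NOT NOT (NOT p0 AND p0 OR NOT p3) OR p0   [absorption]
    = NOT NOT NOT p3 OR p0   [complement / identity]
    = NOT p3 OR p0   [double negation]
E2: NOT NOT NOT ((p3 OR NOT p4) AND p3) OR p0
    = NOT NOT NOT p3 OR p0   [absorption]
    = NOT p3 OR p0   [double negation]
Both reduce to NOT p3 OR p0, so they are equivalent.

Yes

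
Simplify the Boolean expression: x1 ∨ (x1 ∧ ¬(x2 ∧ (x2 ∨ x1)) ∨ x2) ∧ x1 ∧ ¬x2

x1 ∨ (x1 ∧ ¬(x2 ∧ (x2 ∨ x1)) ∨ x2) ∧ x1 ∧ ¬x2
= x1 ∨ (x1 ∧ ¬x2 ∨ x2) ∧ x1 ∧ ¬x2   — absorption
= x1 ∨ x1 ∧ ¬x2   — absorption
= x1   — absorption

x1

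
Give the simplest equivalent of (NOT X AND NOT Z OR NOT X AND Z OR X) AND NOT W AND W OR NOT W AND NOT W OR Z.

(NOT X AND NOT Z OR NOT X AND Z OR X) AND NOT W AND W OR NOT W AND NOT W OR Z
= (NOT X OR X) AND NOT W AND W OR NOT W AND NOT W OR Z   [distribution]
= NOT W AND W OR NOT W AND NOT W OR Z   [complement / identity]
= NOT W OR Z   [distribution]

NOT W OR Z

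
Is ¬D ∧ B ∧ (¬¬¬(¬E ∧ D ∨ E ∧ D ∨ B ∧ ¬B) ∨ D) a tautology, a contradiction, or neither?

¬D ∧ B ∧ (¬¬¬(¬E ∧ D ∨ E ∧ D ∨ B ∧ ¬B) ∨ D)
= ¬D ∧ B ∧ (¬(¬E ∧ D ∨ E ∧ D ∨ B ∧ ¬B) ∨ D)   (double negation)
= ¬D ∧ B ∧ (¬(¬E ∧ D ∨ E ∧ D) ∨ D)   (complement / identity)
= ¬D ∧ B ∧ (¬D ∨ D)   (distribution)
= ¬D ∧ B   (complement / identity)
This depends on B, D, so it is not a constant.

neither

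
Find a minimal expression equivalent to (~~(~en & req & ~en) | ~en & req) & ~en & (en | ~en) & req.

(~~(~en & req & ~en) | ~en & req) & ~en & (en | ~en) & req
= (~en & req & ~en | ~en & req) & ~en & (en | ~en) & req
= ~en & req & ~en & (en | ~en) & req
= ~en & req & ~en & req
= ~en & req

~en & req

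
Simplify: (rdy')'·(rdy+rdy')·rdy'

(rdy')'·(rdy+rdy')·rdy'
= (rdy')'·rdy'   [complement / identity]
= rdy·rdy'   [double negation]
= 0   [complement]

0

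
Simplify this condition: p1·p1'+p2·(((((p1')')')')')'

p2·p1

p1·p1'+p2·(((((p1')')')')')'
= p1·p1'+p2·(((p1')')')'   — double negation
= p1·p1'+p2·(p1')'   — double negation
= p1·p1'+p2·p1   — double negation
= p2·p1   — complement / identity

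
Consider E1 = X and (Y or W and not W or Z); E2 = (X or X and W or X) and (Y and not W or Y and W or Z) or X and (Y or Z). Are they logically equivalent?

E1: X and (Y or W and not W or Z)
    = X and (Y or Z)
E2: (X or X and W or X) and (Y and not W or Y and W or Z) or X and (Y or Z)
    = (X or X and W or X) and (Y or Z) or X and (Y or Z)
    = (X or X) and (Y or Z) or X and (Y or Z)
    = X and (Y or Z) or X and (Y or Z)
    = X and (Y or Z)
Both reduce to X and (Y or Z), so they are equivalent.

Yes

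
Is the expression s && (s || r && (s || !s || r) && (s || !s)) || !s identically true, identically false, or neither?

identically true

s && (s || r && (s || !s || r) && (s || !s)) || !s
= s && (s || r && (s || !s)) || !s   — absorption
= s && (s || r) || !s   — complement / identity
= s || !s   — absorption
= true   — complement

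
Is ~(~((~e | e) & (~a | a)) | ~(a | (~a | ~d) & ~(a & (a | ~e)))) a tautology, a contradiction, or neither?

tautology

~(~((~e | e) & (~a | a)) | ~(a | (~a | ~d) & ~(a & (a | ~e))))
= (~e | e) & (~a | a) & (a | (~a | ~d) & ~(a & (a | ~e)))   (De Morgan)
= (~e | e) & (~a | a) & (a | (~a | ~d) & ~a)   (absorption)
= (~a | a) & (a | (~a | ~d) & ~a)   (complement / identity)
= (~a | a) & (a | ~a)   (absorption)
= a | ~a   (complement / identity)
= 1   (complement)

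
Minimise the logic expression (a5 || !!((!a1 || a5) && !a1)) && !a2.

(a5 || !a1) && !a2

(a5 || !!((!a1 || a5) && !a1)) && !a2
= (a5 || !!!a1) && !a2   (absorption)
= (a5 || !a1) && !a2   (double negation)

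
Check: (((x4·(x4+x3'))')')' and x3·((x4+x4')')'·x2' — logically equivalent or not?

No

E1: (((x4·(x4+x3'))')')'
    = (x4·(x4+x3'))'   — double negation
    = x4'   — absorption
E2: x3·((x4+x4')')'·x2'
    = x3·(x4+x4')·x2'   — double negation
    = x3·x2'   — complement / identity
These differ: at x2=1, x3=1, x4=0, E1 = 1 but E2 = 0.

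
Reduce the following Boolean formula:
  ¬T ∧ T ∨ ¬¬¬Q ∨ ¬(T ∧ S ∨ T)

¬T ∧ T ∨ ¬¬¬Q ∨ ¬(T ∧ S ∨ T)
= ¬T ∧ T ∨ ¬¬¬Q ∨ ¬T
= ¬T ∧ T ∨ ¬Q ∨ ¬T
= ¬Q ∨ ¬T

¬Q ∨ ¬T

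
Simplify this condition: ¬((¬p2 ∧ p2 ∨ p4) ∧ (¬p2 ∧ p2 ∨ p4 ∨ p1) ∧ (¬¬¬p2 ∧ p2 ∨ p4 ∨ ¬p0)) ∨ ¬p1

¬((¬p2 ∧ p2 ∨ p4) ∧ (¬p2 ∧ p2 ∨ p4 ∨ p1) ∧ (¬¬¬p2 ∧ p2 ∨ p4 ∨ ¬p0)) ∨ ¬p1
= ¬((¬p2 ∧ p2 ∨ p4) ∧ (¬p2 ∧ p2 ∨ p4 ∨ p1) ∧ (¬p2 ∧ p2 ∨ p4 ∨ ¬p0)) ∨ ¬p1   (double negation)
= ¬((¬p2 ∧ p2 ∨ p4) ∧ (¬p2 ∧ p2 ∨ p4 ∨ ¬p0)) ∨ ¬p1   (absorption)
= ¬(¬p2 ∧ p2 ∨ p4) ∨ ¬p1   (absorption)
= ¬p4 ∨ ¬p1   (complement / identity)

¬p4 ∨ ¬p1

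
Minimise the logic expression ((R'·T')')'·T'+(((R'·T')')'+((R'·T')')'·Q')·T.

R'·T'

((R'·T')')'·T'+(((R'·T')')'+((R'·T')')'·Q')·T
= ((R'·T')')'·T'+((R'·T')')'·T   [absorption]
= ((R'·T')')'   [distribution]
= R'·T'   [double negation]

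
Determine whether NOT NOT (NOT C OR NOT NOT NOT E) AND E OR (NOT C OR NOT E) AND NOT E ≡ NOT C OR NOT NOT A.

No

E1: NOT NOT (NOT C OR NOT NOT NOT E) AND E OR (NOT C OR NOT E) AND NOT E
    = NOT NOT (NOT C OR NOT E) AND E OR (NOT C OR NOT E) AND NOT E   — double negation
    = (NOT C OR NOT E) AND E OR (NOT C OR NOT E) AND NOT E   — double negation
    = NOT C OR NOT E   — distribution
E2: NOT C OR NOT NOT A
    = NOT C OR A   — double negation
These differ: at A=0, C=1, E=0, E1 = 1 but E2 = 0.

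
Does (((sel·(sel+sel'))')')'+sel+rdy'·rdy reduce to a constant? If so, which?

yes, True

(((sel·(sel+sel'))')')'+sel+rdy'·rdy
= (((sel·(sel+sel'))')')'+sel   — complement / identity
= ((sel')')'+sel   — complement / identity
= sel'+sel   — double negation
= 1   — complement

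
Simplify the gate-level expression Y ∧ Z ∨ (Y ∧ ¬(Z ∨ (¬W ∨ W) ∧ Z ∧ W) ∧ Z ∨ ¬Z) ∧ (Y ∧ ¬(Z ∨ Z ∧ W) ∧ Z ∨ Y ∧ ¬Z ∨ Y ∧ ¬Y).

Y

Y ∧ Z ∨ (Y ∧ ¬(Z ∨ (¬W ∨ W) ∧ Z ∧ W) ∧ Z ∨ ¬Z) ∧ (Y ∧ ¬(Z ∨ Z ∧ W) ∧ Z ∨ Y ∧ ¬Z ∨ Y ∧ ¬Y)
= Y ∧ Z ∨ (Y ∧ ¬(Z ∨ Z ∧ W) ∧ Z ∨ ¬Z) ∧ (Y ∧ ¬(Z ∨ Z ∧ W) ∧ Z ∨ Y ∧ ¬Z ∨ Y ∧ ¬Y)
= Y ∧ Z ∨ Y ∧ ¬(Z ∨ Z ∧ W) ∧ Z ∨ ¬Z ∧ (Y ∧ ¬Z ∨ Y ∧ ¬Y)
= Y ∧ Z ∨ Y ∧ ¬Z ∧ Z ∨ ¬Z ∧ (Y ∧ ¬Z ∨ Y ∧ ¬Y)
= Y ∧ Z ∨ Y ∧ ¬Z ∧ Z ∨ ¬Z ∧ Y ∧ ¬Z
= Y ∧ Z ∨ Y ∧ ¬Z
= Y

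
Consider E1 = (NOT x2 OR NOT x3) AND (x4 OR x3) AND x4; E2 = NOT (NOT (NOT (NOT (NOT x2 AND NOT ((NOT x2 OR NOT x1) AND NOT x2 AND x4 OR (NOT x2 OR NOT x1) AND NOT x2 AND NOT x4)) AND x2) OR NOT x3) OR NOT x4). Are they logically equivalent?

Yes

E1: (NOT x2 OR NOT x3) AND (x4 OR x3) AND x4
    = (NOT x2 OR NOT x3) AND x4
E2: NOT (NOT (NOT (NOT (NOT x2 AND NOT ((NOT x2 OR NOT x1) AND NOT x2 AND x4 OR (NOT x2 OR NOT x1) AND NOT x2 AND NOT x4)) AND x2) OR NOT x3) OR NOT x4)
    = NOT (NOT (NOT (NOT (NOT x2 AND NOT ((NOT x2 OR NOT x1) AND NOT x2)) AND x2) OR NOT x3) OR NOT x4)
    = NOT (NOT (NOT ((x2 OR (NOT x2 OR NOT x1) AND NOT x2) AND x2) OR NOT x3) OR NOT x4)
    = (NOT ((x2 OR (NOT x2 OR NOT x1) AND NOT x2) AND x2) OR NOT x3) AND x4
    = (NOT ((x2 OR NOT x2) AND x2) OR NOT x3) AND x4
    = (NOT x2 OR NOT x3) AND x4
Both reduce to (NOT x2 OR NOT x3) AND x4, so they are equivalent.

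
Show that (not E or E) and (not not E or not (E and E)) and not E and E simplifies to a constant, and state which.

False

(not E or E) and (not not E or not (E and E)) and not E and E
= (not E or E) and (E or not (E and E)) and not E and E
= (not E or E) and (E or not E) and not E and E
= (E or not E) and not E and E
= not E and E
= False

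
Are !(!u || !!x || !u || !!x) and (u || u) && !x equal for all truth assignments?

Yes

E1: !(!u || !!x || !u || !!x)
    = !(!u || !!x)
    = u && !x
E2: (u || u) && !x
    = u && !x
Both reduce to u && !x, so they are equivalent.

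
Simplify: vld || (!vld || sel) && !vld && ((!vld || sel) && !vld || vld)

true

vld || (!vld || sel) && !vld && ((!vld || sel) && !vld || vld)
= vld || (!vld || sel) && !vld   — absorption
= vld || !vld   — absorption
= true   — complement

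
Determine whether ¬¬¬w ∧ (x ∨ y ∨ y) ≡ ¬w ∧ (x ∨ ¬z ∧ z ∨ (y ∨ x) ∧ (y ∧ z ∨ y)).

Yes

E1: ¬¬¬w ∧ (x ∨ y ∨ y)
    = ¬w ∧ (x ∨ y ∨ y)   (double negation)
    = ¬w ∧ (x ∨ y)   (idempotence)
E2: ¬w ∧ (x ∨ ¬z ∧ z ∨ (y ∨ x) ∧ (y ∧ z ∨ y))
    = ¬w ∧ (x ∨ ¬z ∧ z ∨ (y ∨ x) ∧ y)   (absorption)
    = ¬w ∧ (x ∨ (y ∨ x) ∧ y)   (complement / identity)
    = ¬w ∧ (x ∨ y)   (absorption)
Both reduce to ¬w ∧ (x ∨ y), so they are equivalent.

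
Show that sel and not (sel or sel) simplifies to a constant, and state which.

False

sel and not (sel or sel)
= sel and not sel   — idempotence
= False   — complement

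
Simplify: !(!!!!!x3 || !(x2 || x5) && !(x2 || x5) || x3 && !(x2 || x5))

x3 && (x2 || x5)

!(!!!!!x3 || !(x2 || x5) && !(x2 || x5) || x3 && !(x2 || x5))
= !(!!!!!x3 || (!(x2 || x5) || x3) && !(x2 || x5))   (distribution)
= !(!!!!!x3 || !(x2 || x5))   (absorption)
= !(!!!x3 || !(x2 || x5))   (double negation)
= !!x3 && (x2 || x5)   (De Morgan)
= x3 && (x2 || x5)   (double negation)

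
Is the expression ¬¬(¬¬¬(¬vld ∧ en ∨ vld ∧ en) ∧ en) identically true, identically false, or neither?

identically false

¬¬(¬¬¬(¬vld ∧ en ∨ vld ∧ en) ∧ en)
= ¬¬(¬¬¬en ∧ en)   — distribution
= ¬¬(¬en ∧ en)   — double negation
= ¬en ∧ en   — double negation
= False   — complement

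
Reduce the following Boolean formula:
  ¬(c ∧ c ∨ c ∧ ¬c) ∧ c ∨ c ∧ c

¬(c ∧ c ∨ c ∧ ¬c) ∧ c ∨ c ∧ c
= ¬c ∧ c ∨ c ∧ c   (distribution)
= c   (distribution)

c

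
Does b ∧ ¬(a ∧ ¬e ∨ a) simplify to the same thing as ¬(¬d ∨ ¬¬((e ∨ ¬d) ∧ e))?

No

E1: b ∧ ¬(a ∧ ¬e ∨ a)
    = b ∧ ¬a
E2: ¬(¬d ∨ ¬¬((e ∨ ¬d) ∧ e))
    = ¬(¬d ∨ ¬¬e)
    = d ∧ ¬e
These differ: at a=0, b=0, d=1, e=0, E1 = 0 but E2 = 1.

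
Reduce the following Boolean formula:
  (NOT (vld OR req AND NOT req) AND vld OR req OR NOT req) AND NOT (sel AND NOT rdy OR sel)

(NOT (vld OR req AND NOT req) AND vld OR req OR NOT req) AND NOT (sel AND NOT rdy OR sel)
= (NOT vld AND vld OR req OR NOT req) AND NOT (sel AND NOT rdy OR sel)   — complement / identity
= (req OR NOT req) AND NOT (sel AND NOT rdy OR sel)   — complement / identity
= NOT (sel AND NOT rdy OR sel)   — complement / identity
= NOT sel   — absorption

NOT sel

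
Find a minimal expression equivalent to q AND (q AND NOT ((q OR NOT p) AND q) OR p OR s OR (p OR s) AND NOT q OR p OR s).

q AND (q AND NOT ((q OR NOT p) AND q) OR p OR s OR (p OR s) AND NOT q OR p OR s)
= q AND (q AND NOT ((q OR NOT p) AND q) OR p OR s OR p OR s)
= q AND (q AND NOT q OR p OR s OR p OR s)
= q AND (p OR s OR p OR s)
= q AND (p OR s)

q AND (p OR s)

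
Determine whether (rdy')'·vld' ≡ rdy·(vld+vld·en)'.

E1: (rdy')'·vld'
    = rdy·vld'   [double negation]
E2: rdy·(vld+vld·en)'
    = rdy·vld'   [absorption]
Both reduce to rdy·vld', so they are equivalent.

Yes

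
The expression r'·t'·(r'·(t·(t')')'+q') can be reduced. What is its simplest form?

r'·t'

r'·t'·(r'·(t·(t')')'+q')
= r'·t'·(r'·(t·t)'+q')
= r'·t'·(r'·t'+q')
= r'·t'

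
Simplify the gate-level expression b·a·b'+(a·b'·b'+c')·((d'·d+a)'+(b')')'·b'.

b·a·b'+(a·b'·b'+c')·((d'·d+a)'+(b')')'·b'
= b·a·b'+(a·b'·b'+c')·(a'+(b')')'·b'   (complement / identity)
= b·a·b'+(a·b'·b'+c')·a·b'·b'   (De Morgan)
= b·a·b'+a·b'·b'   (absorption)
= a·b'   (distribution)

a·b'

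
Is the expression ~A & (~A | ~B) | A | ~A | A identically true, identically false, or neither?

~A & (~A | ~B) | A | ~A | A
= ~A | A | ~A | A
= ~A | A
= 1

identically true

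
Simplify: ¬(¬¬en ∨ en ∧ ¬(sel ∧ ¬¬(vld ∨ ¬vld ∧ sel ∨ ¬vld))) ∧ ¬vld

¬(¬¬en ∨ en ∧ ¬(sel ∧ ¬¬(vld ∨ ¬vld ∧ sel ∨ ¬vld))) ∧ ¬vld
= ¬(en ∨ en ∧ ¬(sel ∧ ¬¬(vld ∨ ¬vld ∧ sel ∨ ¬vld))) ∧ ¬vld   [double negation]
= ¬(en ∨ en ∧ ¬(sel ∧ ¬¬(vld ∨ ¬vld))) ∧ ¬vld   [absorption]
= ¬(en ∨ en ∧ ¬(sel ∧ (vld ∨ ¬vld))) ∧ ¬vld   [double negation]
= ¬(en ∨ en ∧ ¬sel) ∧ ¬vld   [complement / identity]
= ¬en ∧ ¬vld   [absorption]

¬en ∧ ¬vld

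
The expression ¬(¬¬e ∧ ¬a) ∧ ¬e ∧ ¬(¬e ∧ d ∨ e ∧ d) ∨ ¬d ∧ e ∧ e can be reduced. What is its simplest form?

¬(¬¬e ∧ ¬a) ∧ ¬e ∧ ¬(¬e ∧ d ∨ e ∧ d) ∨ ¬d ∧ e ∧ e
= (¬e ∨ a) ∧ ¬e ∧ ¬(¬e ∧ d ∨ e ∧ d) ∨ ¬d ∧ e ∧ e   [De Morgan]
= ¬e ∧ ¬(¬e ∧ d ∨ e ∧ d) ∨ ¬d ∧ e ∧ e   [absorption]
= ¬e ∧ ¬d ∨ ¬d ∧ e ∧ e   [distribution]
= ¬e ∧ ¬d ∨ ¬d ∧ e   [idempotence]
= ¬d   [distribution]

¬d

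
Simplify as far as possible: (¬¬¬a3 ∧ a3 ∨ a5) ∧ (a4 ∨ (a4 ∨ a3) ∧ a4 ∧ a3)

a5 ∧ a4

(¬¬¬a3 ∧ a3 ∨ a5) ∧ (a4 ∨ (a4 ∨ a3) ∧ a4 ∧ a3)
= (¬a3 ∧ a3 ∨ a5) ∧ (a4 ∨ (a4 ∨ a3) ∧ a4 ∧ a3)   [double negation]
= a5 ∧ (a4 ∨ (a4 ∨ a3) ∧ a4 ∧ a3)   [complement / identity]
= a5 ∧ (a4 ∨ a4 ∧ a3)   [absorption]
= a5 ∧ a4   [absorption]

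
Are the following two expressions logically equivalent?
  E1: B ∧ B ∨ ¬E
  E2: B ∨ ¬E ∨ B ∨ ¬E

E1: B ∧ B ∨ ¬E
    = B ∨ ¬E   [idempotence]
E2: B ∨ ¬E ∨ B ∨ ¬E
    = B ∨ ¬E   [idempotence]
Both reduce to B ∨ ¬E, so they are equivalent.

Yes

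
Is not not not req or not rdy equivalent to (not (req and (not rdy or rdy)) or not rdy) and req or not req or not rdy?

E1: not not not req or not rdy
    = not req or not rdy   — double negation
E2: (not (req and (not rdy or rdy)) or not rdy) and req or not req or not rdy
    = (not req or not rdy) and req or not req or not rdy   — complement / identity
    = not req or not rdy   — absorption
Both reduce to not req or not rdy, so they are equivalent.

Yes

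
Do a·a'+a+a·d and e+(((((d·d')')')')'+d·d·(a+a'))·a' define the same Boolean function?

No

E1: a·a'+a+a·d
    = a+a·d   (complement / identity)
    = a   (absorption)
E2: e+(((((d·d')')')')'+d·d·(a+a'))·a'
    = e+(((d·d')')'+d·d·(a+a'))·a'   (double negation)
    = e+(((d·d')')'+d·d)·a'   (complement / identity)
    = e+(d·d'+d·d)·a'   (double negation)
    = e+d·a'   (distribution)
These differ: at a=0, d=0, e=1, E1 = 0 but E2 = 1.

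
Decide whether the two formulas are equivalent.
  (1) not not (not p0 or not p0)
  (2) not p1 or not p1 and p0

E1: not not (not p0 or not p0)
    = not not not p0   — idempotence
    = not p0   — double negation
E2: not p1 or not p1 and p0
    = not p1   — absorption
These differ: at p0=0, p1=1, E1 = 1 but E2 = 0.

No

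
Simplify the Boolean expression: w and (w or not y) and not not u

w and u

w and (w or not y) and not not u
= w and (w or not y) and u   [double negation]
= w and u   [absorption]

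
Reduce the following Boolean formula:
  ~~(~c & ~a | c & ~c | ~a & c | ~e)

~~(~c & ~a | c & ~c | ~a & c | ~e)
= ~~(~c & ~a | ~a & c | ~e)   — complement / identity
= ~~(~a | ~e)   — distribution
= ~a | ~e   — double negation

~a | ~e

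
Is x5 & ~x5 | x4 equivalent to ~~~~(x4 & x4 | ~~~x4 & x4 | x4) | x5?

E1: x5 & ~x5 | x4
    = x4   — complement / identity
E2: ~~~~(x4 & x4 | ~~~x4 & x4 | x4) | x5
    = ~~~~(x4 & x4 | ~x4 & x4 | x4) | x5   — double negation
    = ~~~~(x4 | x4) | x5   — distribution
    = ~~~~x4 | x5   — idempotence
    = ~~x4 | x5   — double negation
    = x4 | x5   — double negation
These differ: at x4=0, x5=1, E1 = 0 but E2 = 1.

No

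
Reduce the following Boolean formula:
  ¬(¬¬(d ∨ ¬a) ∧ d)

¬(¬¬(d ∨ ¬a) ∧ d)
= ¬((d ∨ ¬a) ∧ d)   (double negation)
= ¬d   (absorption)

¬d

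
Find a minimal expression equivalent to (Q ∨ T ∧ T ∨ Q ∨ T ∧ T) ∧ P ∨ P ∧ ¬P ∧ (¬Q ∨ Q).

(Q ∨ T ∧ T ∨ Q ∨ T ∧ T) ∧ P ∨ P ∧ ¬P ∧ (¬Q ∨ Q)
= (Q ∨ T ∧ T ∨ Q ∨ T ∧ T) ∧ P ∨ P ∧ ¬P
= (Q ∨ T ∧ T ∨ Q ∨ T ∧ T) ∧ P
= (Q ∨ T ∧ T) ∧ P
= (Q ∨ T) ∧ P

(Q ∨ T) ∧ P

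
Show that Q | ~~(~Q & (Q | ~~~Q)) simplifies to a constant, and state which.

1

Q | ~~(~Q & (Q | ~~~Q))
= Q | ~Q & (Q | ~~~Q)   — double negation
= Q | ~Q & (Q | ~Q)   — double negation
= Q | ~Q   — complement / identity
= 1   — complement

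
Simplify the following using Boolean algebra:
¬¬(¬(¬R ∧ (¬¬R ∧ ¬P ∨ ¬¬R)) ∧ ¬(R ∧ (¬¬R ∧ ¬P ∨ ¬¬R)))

¬¬(¬(¬R ∧ (¬¬R ∧ ¬P ∨ ¬¬R)) ∧ ¬(R ∧ (¬¬R ∧ ¬P ∨ ¬¬R)))
= ¬(¬R ∧ (¬¬R ∧ ¬P ∨ ¬¬R) ∨ R ∧ (¬¬R ∧ ¬P ∨ ¬¬R))   (De Morgan)
= ¬(¬¬R ∧ ¬P ∨ ¬¬R)   (distribution)
= ¬¬¬R   (absorption)
= ¬R   (double negation)

¬R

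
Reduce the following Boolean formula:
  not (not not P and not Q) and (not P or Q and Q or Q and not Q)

not P or Q

not (not not P and not Q) and (not P or Q and Q or Q and not Q)
= (not P or Q) and (not P or Q and Q or Q and not Q)   (De Morgan)
= not P or Q and (Q and Q or Q and not Q)   (distribution)
= not P or Q and Q   (distribution)
= not P or Q   (idempotence)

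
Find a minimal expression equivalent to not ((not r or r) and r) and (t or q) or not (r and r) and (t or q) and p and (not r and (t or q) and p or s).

not ((not r or r) and r) and (t or q) or not (r and r) and (t or q) and p and (not r and (t or q) and p or s)
= not ((not r or r) and r) and (t or q) or not r and (t or q) and p and (not r and (t or q) and p or s)   [idempotence]
= not r and (t or q) or not r and (t or q) and p and (not r and (t or q) and p or s)   [complement / identity]
= not r and (t or q) or not r and (t or q) and p   [absorption]
= not r and (t or q)   [absorption]

not r and (t or q)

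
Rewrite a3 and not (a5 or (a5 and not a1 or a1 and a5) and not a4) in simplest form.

a3 and not a5

a3 and not (a5 or (a5 and not a1 or a1 and a5) and not a4)
= a3 and not (a5 or a5 and not a4)   (distribution)
= a3 and not a5   (absorption)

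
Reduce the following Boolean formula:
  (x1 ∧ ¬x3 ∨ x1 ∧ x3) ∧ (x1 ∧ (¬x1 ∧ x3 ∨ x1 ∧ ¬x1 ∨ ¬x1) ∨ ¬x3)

x1 ∧ ¬x3

(x1 ∧ ¬x3 ∨ x1 ∧ x3) ∧ (x1 ∧ (¬x1 ∧ x3 ∨ x1 ∧ ¬x1 ∨ ¬x1) ∨ ¬x3)
= x1 ∧ (x1 ∧ (¬x1 ∧ x3 ∨ x1 ∧ ¬x1 ∨ ¬x1) ∨ ¬x3)   [distribution]
= x1 ∧ (x1 ∧ (¬x1 ∧ x3 ∨ ¬x1) ∨ ¬x3)   [complement / identity]
= x1 ∧ (x1 ∧ ¬x1 ∨ ¬x3)   [absorption]
= x1 ∧ ¬x3   [complement / identity]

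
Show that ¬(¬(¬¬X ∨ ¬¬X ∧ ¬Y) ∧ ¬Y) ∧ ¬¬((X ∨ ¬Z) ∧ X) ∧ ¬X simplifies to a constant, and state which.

False

¬(¬(¬¬X ∨ ¬¬X ∧ ¬Y) ∧ ¬Y) ∧ ¬¬((X ∨ ¬Z) ∧ X) ∧ ¬X
= ¬(¬¬¬X ∧ ¬Y) ∧ ¬¬((X ∨ ¬Z) ∧ X) ∧ ¬X   (absorption)
= (¬¬X ∨ Y) ∧ ¬¬((X ∨ ¬Z) ∧ X) ∧ ¬X   (De Morgan)
= (¬¬X ∨ Y) ∧ ¬¬X ∧ ¬X   (absorption)
= ¬¬X ∧ ¬X   (absorption)
= X ∧ ¬X   (double negation)
= False   (complement)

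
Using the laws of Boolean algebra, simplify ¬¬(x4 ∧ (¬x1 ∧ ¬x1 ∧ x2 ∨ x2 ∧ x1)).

¬¬(x4 ∧ (¬x1 ∧ ¬x1 ∧ x2 ∨ x2 ∧ x1))
= ¬¬(x4 ∧ (¬x1 ∧ x2 ∨ x2 ∧ x1))   [idempotence]
= ¬¬(x4 ∧ x2)   [distribution]
= x4 ∧ x2   [double negation]

x4 ∧ x2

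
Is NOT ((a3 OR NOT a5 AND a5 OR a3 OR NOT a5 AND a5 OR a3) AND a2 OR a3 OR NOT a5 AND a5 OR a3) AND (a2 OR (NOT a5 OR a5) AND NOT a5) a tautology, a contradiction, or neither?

NOT ((a3 OR NOT a5 AND a5 OR a3 OR NOT a5 AND a5 OR a3) AND a2 OR a3 OR NOT a5 AND a5 OR a3) AND (a2 OR (NOT a5 OR a5) AND NOT a5)
= NOT ((a3 OR NOT a5 AND a5 OR a3) AND a2 OR a3 OR NOT a5 AND a5 OR a3) AND (a2 OR (NOT a5 OR a5) AND NOT a5)   — idempotence
= NOT (a3 OR NOT a5 AND a5 OR a3) AND (a2 OR (NOT a5 OR a5) AND NOT a5)   — absorption
= NOT (a3 OR a3) AND (a2 OR (NOT a5 OR a5) AND NOT a5)   — complement / identity
= NOT a3 AND (a2 OR (NOT a5 OR a5) AND NOT a5)   — idempotence
= NOT a3 AND (a2 OR NOT a5)   — complement / identity
This depends on a2, a3, a5, so it is not a constant.

neither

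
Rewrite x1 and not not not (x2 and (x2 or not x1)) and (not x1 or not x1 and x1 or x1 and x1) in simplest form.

x1 and not not not (x2 and (x2 or not x1)) and (not x1 or not x1 and x1 or x1 and x1)
= x1 and not not not (x2 and (x2 or not x1)) and (not x1 or x1)   [distribution]
= x1 and not not not x2 and (not x1 or x1)   [absorption]
= x1 and not x2 and (not x1 or x1)   [double negation]
= x1 and not x2   [complement / identity]

x1 and not x2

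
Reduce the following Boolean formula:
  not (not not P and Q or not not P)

not P

not (not not P and Q or not not P)
= not not not P   — absorption
= not P   — double negation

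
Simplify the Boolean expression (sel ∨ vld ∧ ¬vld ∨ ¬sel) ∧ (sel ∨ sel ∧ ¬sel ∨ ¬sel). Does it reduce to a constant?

(sel ∨ vld ∧ ¬vld ∨ ¬sel) ∧ (sel ∨ sel ∧ ¬sel ∨ ¬sel)
= (sel ∨ vld ∧ ¬vld ∨ ¬sel) ∧ (sel ∨ ¬sel)
= (sel ∨ ¬sel) ∧ (sel ∨ ¬sel)
= sel ∨ ¬sel
= True

True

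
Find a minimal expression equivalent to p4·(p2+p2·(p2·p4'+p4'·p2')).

p4·p2

p4·(p2+p2·(p2·p4'+p4'·p2'))
= p4·(p2+p2·p4')   — distribution
= p4·p2   — absorption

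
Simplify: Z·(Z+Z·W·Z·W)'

Z·(Z+Z·W·Z·W)'
= Z·(Z+Z·W)'   [idempotence]
= Z·Z'   [absorption]
= 0   [complement]

0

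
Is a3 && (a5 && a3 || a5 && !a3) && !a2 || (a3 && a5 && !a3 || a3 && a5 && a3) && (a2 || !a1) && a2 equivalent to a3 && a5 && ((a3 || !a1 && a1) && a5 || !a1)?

Yes

E1: a3 && (a5 && a3 || a5 && !a3) && !a2 || (a3 && a5 && !a3 || a3 && a5 && a3) && (a2 || !a1) && a2
    = a3 && (a5 && a3 || a5 && !a3) && !a2 || a3 && a5 && (a2 || !a1) && a2   (distribution)
    = a3 && (a5 && a3 || a5 && !a3) && !a2 || a3 && a5 && a2   (absorption)
    = a3 && a5 && !a2 || a3 && a5 && a2   (distribution)
    = a3 && a5   (distribution)
E2: a3 && a5 && ((a3 || !a1 && a1) && a5 || !a1)
    = a3 && a5 && (a3 && a5 || !a1)   (complement / identity)
    = a3 && a5   (absorption)
Both reduce to a3 && a5, so they are equivalent.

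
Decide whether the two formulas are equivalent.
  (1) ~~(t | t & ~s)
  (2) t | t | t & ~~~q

Yes

E1: ~~(t | t & ~s)
    = ~~t   [absorption]
    = t   [double negation]
E2: t | t | t & ~~~q
    = t | t | t & ~q   [double negation]
    = t | t & ~q   [idempotence]
    = t   [absorption]
Both reduce to t, so they are equivalent.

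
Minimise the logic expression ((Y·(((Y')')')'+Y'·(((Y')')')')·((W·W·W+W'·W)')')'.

((Y·(((Y')')')'+Y'·(((Y')')')')·((W·W·W+W'·W)')')'
= ((((Y')')')'·((W·W·W+W'·W)')')'   — distribution
= ((((Y')')')'·((W·W+W'·W)')')'   — idempotence
= ((Y')'·((W·W+W'·W)')')'   — double negation
= Y'+(W·W+W'·W)'   — De Morgan
= Y'+W'   — distribution

Y'+W'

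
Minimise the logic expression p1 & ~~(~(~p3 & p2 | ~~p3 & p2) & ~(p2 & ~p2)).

p1 & ~p2

p1 & ~~(~(~p3 & p2 | ~~p3 & p2) & ~(p2 & ~p2))
= p1 & ~~(~(~p3 & p2 | p3 & p2) & ~(p2 & ~p2))
= p1 & ~~(~(p2 & (~p3 | p3)) & ~(p2 & ~p2))
= p1 & ~(p2 & (~p3 | p3) | p2 & ~p2)
= p1 & ~(p2 | p2 & ~p2)
= p1 & ~p2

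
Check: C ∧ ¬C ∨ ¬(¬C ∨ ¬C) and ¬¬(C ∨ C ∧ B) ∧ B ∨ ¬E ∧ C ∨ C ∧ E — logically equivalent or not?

Yes

E1: C ∧ ¬C ∨ ¬(¬C ∨ ¬C)
    = C ∧ ¬C ∨ C ∧ C   [De Morgan]
    = C   [distribution]
E2: ¬¬(C ∨ C ∧ B) ∧ B ∨ ¬E ∧ C ∨ C ∧ E
    = (C ∨ C ∧ B) ∧ B ∨ ¬E ∧ C ∨ C ∧ E   [double negation]
    = (C ∨ C ∧ B) ∧ B ∨ C   [distribution]
    = C ∧ B ∨ C   [absorption]
    = C   [absorption]
Both reduce to C, so they are equivalent.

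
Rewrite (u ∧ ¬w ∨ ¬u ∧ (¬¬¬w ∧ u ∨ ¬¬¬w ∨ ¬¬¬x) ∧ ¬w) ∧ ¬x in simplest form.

(u ∧ ¬w ∨ ¬u ∧ (¬¬¬w ∧ u ∨ ¬¬¬w ∨ ¬¬¬x) ∧ ¬w) ∧ ¬x
= (u ∧ ¬w ∨ ¬u ∧ (¬¬¬w ∨ ¬¬¬x) ∧ ¬w) ∧ ¬x   — absorption
= (u ∧ ¬w ∨ ¬u ∧ (¬w ∨ ¬¬¬x) ∧ ¬w) ∧ ¬x   — double negation
= (u ∧ ¬w ∨ ¬u ∧ (¬w ∨ ¬x) ∧ ¬w) ∧ ¬x   — double negation
= (u ∧ ¬w ∨ ¬u ∧ ¬w) ∧ ¬x   — absorption
= ¬w ∧ ¬x   — distribution

¬w ∧ ¬x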